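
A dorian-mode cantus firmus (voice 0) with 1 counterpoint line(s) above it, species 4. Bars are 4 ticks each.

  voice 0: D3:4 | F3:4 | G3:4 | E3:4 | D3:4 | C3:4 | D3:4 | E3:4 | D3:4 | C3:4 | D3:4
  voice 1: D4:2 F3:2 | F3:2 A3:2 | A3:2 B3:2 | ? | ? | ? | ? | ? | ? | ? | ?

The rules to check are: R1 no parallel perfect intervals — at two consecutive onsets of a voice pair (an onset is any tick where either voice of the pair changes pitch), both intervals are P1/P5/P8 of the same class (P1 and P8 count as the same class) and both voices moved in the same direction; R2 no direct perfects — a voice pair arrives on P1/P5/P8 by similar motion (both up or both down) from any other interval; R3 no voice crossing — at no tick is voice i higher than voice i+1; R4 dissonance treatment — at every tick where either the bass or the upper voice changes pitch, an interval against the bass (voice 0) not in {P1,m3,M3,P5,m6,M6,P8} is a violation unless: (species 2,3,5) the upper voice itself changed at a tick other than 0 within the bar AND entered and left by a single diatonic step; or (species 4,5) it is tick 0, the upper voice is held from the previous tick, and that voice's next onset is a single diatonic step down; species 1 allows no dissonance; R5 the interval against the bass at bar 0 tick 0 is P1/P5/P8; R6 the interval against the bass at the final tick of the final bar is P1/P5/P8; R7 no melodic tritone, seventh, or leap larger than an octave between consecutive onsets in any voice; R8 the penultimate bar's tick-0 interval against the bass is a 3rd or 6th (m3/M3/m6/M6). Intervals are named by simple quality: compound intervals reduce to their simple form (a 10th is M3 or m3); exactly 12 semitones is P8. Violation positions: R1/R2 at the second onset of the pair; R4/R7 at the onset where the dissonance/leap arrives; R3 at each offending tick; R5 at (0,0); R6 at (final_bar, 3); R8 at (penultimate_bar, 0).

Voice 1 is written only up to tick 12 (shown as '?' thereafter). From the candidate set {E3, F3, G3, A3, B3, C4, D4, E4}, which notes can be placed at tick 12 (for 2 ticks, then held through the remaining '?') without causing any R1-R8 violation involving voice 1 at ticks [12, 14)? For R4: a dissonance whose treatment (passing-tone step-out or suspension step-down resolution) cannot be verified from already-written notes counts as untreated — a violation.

E3: violates R2
F3: violates R4,R7
G3: legal
A3: violates R4
B3: legal
C4: legal
D4: violates R4
E4: legal

{B3, C4, E4, G3}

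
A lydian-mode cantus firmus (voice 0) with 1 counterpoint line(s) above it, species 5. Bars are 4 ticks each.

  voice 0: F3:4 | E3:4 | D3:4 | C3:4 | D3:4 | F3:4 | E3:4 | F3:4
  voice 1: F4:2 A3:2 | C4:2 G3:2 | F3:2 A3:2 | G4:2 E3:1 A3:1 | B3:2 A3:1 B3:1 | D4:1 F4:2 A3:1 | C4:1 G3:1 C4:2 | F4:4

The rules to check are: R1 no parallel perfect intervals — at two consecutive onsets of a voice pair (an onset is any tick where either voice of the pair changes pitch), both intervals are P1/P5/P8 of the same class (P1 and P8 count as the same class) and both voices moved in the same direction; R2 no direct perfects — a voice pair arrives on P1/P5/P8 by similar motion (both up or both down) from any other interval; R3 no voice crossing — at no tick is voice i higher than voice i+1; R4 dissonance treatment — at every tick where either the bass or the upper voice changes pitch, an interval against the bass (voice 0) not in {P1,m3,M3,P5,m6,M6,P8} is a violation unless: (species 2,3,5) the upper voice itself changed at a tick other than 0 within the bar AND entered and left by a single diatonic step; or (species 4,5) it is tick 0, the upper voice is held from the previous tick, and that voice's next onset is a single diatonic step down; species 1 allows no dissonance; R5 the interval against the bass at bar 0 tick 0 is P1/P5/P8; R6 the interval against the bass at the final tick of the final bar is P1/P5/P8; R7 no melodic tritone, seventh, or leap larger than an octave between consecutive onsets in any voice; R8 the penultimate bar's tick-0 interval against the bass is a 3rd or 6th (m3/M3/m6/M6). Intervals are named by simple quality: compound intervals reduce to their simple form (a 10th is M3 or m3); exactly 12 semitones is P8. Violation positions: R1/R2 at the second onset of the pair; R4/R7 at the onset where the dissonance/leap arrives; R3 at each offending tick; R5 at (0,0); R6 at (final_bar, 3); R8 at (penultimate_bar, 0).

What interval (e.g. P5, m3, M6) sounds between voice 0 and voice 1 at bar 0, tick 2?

M3

voice 0=F3 voice 1=A3 -> M3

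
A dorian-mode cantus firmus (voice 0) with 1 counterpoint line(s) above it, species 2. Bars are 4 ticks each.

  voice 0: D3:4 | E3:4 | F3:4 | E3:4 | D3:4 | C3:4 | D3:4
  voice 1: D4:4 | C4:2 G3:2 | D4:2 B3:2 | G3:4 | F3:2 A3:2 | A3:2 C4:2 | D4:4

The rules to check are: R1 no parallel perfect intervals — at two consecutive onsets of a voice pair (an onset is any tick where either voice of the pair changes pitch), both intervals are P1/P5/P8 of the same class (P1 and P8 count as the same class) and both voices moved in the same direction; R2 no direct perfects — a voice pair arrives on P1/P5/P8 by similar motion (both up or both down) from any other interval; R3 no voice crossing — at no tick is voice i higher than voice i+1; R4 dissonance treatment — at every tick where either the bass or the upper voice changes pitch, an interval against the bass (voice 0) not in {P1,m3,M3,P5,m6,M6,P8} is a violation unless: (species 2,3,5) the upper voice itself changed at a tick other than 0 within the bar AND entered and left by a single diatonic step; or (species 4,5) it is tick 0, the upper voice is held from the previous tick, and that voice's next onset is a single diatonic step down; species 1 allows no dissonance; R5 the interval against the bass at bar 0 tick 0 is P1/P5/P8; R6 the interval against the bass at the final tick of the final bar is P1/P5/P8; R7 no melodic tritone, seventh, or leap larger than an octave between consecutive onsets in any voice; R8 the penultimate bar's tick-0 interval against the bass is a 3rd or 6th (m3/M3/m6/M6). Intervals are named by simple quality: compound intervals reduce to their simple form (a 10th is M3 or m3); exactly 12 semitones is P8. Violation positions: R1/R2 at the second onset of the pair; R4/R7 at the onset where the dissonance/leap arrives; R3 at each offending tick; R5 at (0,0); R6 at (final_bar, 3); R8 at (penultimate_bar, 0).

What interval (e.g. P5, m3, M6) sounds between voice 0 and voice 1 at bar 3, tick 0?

m3

voice 0=E3 voice 1=G3 -> m3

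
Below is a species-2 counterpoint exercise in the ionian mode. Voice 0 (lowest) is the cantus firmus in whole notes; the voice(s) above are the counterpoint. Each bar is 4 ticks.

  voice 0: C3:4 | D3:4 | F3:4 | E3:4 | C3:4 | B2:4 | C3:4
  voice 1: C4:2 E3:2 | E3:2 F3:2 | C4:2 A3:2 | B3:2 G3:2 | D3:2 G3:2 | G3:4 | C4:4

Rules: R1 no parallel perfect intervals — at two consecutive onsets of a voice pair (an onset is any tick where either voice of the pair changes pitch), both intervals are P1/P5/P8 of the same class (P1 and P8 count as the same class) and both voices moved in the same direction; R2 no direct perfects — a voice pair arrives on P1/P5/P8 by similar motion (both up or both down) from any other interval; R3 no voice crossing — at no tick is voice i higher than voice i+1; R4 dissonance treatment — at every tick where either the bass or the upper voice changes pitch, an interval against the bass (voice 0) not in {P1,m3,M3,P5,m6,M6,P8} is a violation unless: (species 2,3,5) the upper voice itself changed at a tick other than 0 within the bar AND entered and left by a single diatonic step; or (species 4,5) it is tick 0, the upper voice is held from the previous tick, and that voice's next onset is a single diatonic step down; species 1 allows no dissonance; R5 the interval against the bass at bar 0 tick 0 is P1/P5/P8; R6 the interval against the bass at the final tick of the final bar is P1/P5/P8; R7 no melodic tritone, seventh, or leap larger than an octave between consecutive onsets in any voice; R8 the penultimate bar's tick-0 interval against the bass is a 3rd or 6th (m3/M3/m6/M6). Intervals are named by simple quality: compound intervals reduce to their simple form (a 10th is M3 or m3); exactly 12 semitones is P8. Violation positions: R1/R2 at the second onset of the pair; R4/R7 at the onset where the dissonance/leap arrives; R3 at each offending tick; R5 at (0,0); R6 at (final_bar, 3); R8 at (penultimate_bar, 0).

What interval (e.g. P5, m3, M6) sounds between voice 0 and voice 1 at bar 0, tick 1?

voice 0=C3 voice 1=C4 -> P8

P8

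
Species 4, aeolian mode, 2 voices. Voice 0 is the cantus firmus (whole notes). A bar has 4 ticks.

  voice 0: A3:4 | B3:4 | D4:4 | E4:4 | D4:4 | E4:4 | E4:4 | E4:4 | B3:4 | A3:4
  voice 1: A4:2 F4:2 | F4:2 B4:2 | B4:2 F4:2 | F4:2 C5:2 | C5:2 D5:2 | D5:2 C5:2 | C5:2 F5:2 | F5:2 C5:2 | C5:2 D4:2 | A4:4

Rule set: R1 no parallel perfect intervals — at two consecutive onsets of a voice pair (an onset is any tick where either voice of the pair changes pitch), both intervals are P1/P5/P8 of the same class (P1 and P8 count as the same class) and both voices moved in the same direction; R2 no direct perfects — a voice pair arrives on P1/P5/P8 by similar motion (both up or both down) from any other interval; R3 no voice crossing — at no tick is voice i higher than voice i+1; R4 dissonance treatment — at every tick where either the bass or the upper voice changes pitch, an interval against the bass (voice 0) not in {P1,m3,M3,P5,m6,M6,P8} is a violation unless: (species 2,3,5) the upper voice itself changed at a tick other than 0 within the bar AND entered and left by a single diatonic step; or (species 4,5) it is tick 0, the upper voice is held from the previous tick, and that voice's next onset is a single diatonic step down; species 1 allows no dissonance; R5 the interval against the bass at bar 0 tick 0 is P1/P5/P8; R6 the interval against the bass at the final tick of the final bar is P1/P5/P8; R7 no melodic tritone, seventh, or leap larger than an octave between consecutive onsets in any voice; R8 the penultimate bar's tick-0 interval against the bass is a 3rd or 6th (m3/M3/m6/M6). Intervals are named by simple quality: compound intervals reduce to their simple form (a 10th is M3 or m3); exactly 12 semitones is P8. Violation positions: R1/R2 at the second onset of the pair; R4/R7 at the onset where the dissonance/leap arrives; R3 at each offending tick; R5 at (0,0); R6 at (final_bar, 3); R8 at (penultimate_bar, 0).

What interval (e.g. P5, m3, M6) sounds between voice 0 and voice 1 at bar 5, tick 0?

voice 0=E4 voice 1=D5 -> m7

m7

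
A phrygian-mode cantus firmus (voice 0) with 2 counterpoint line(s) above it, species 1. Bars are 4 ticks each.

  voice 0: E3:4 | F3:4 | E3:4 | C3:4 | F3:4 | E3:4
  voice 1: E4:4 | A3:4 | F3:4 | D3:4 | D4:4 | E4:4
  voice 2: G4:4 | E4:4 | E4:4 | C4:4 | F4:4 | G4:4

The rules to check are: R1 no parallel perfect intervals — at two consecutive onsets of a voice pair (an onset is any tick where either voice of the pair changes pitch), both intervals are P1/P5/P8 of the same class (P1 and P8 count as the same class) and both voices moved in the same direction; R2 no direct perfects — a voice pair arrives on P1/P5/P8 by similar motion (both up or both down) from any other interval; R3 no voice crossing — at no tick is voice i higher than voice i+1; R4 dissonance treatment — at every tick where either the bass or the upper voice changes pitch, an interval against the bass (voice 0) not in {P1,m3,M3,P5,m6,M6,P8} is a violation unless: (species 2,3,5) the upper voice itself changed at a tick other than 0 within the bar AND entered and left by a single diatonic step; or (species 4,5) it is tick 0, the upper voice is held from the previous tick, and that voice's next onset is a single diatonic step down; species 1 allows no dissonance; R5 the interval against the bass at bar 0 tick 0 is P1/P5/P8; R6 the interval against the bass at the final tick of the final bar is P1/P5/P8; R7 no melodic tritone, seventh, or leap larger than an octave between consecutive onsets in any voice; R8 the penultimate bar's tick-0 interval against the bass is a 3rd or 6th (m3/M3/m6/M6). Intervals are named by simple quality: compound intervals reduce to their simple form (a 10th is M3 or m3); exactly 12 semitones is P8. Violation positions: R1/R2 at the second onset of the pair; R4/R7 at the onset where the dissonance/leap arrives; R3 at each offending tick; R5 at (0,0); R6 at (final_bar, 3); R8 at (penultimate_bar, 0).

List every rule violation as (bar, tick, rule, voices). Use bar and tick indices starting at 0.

(0, 0, R5, (0, 2))
(1, 0, R2, (1, 2))
(1, 0, R4, (0, 2))
(2, 0, R4, (0, 1))
(3, 0, R1, (0, 2))
(3, 0, R4, (0, 1))
(4, 0, R1, (0, 2))
(4, 0, R8, (0, 2))
(5, 3, R6, (0, 2))

bar 0: v0=E3 v1=E4 v2=G4 downbeat m3
bar 1: v0=F3 v1=A3 v2=E4 downbeat M7
bar 2: v0=E3 v1=F3 v2=E4 downbeat P8
bar 3: v0=C3 v1=D3 v2=C4 downbeat P8
bar 4: v0=F3 v1=D4 v2=F4 downbeat P8
bar 5: v0=E3 v1=E4 v2=G4 downbeat m3
  -> R5 @ bar 0 tick 0 v(0, 2): opens on m3
  -> R2 @ bar 1 tick 0 v(1, 2): E4/G4 m3 -> A3/E4 P5 similar
  -> R4 @ bar 1 tick 0 v(0, 2): F3/E4 M7 untreated
  -> R4 @ bar 2 tick 0 v(0, 1): E3/F3 m2 untreated
  -> R1 @ bar 3 tick 0 v(0, 2): E3/E4 P8 -> C3/C4 P8 similar
  -> R4 @ bar 3 tick 0 v(0, 1): C3/D3 M2 untreated
  -> R1 @ bar 4 tick 0 v(0, 2): C3/C4 P8 -> F3/F4 P8 similar
  -> R8 @ bar 4 tick 0 v(0, 2): penult P8 not 3rd/6th
  -> R6 @ bar 5 tick 3 v(0, 2): closes on m3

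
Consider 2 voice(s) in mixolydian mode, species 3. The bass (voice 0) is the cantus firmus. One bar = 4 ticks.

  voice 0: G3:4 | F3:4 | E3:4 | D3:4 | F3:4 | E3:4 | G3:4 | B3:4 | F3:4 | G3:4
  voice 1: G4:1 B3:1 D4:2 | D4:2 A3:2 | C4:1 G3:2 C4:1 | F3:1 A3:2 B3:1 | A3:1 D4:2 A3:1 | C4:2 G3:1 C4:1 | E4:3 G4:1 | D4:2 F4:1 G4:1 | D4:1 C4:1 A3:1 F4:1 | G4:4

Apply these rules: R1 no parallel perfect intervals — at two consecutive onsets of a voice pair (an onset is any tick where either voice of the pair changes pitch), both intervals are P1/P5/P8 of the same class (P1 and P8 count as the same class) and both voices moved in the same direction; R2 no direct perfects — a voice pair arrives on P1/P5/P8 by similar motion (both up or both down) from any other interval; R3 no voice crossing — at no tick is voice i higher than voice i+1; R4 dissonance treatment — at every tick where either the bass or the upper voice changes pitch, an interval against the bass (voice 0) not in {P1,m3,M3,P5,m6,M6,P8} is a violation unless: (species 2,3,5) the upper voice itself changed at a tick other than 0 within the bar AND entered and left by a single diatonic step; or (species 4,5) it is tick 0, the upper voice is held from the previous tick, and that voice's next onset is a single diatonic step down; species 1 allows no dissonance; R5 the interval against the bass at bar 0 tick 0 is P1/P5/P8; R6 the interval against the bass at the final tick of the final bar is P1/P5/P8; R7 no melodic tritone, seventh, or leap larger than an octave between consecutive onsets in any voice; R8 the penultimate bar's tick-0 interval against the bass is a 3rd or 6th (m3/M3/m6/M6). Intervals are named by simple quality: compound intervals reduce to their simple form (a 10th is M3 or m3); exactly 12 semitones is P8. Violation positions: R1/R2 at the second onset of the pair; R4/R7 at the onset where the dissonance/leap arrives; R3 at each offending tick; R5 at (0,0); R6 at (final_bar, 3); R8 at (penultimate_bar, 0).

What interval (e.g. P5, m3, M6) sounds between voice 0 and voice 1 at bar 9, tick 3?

voice 0=G3 voice 1=G4 -> P8

P8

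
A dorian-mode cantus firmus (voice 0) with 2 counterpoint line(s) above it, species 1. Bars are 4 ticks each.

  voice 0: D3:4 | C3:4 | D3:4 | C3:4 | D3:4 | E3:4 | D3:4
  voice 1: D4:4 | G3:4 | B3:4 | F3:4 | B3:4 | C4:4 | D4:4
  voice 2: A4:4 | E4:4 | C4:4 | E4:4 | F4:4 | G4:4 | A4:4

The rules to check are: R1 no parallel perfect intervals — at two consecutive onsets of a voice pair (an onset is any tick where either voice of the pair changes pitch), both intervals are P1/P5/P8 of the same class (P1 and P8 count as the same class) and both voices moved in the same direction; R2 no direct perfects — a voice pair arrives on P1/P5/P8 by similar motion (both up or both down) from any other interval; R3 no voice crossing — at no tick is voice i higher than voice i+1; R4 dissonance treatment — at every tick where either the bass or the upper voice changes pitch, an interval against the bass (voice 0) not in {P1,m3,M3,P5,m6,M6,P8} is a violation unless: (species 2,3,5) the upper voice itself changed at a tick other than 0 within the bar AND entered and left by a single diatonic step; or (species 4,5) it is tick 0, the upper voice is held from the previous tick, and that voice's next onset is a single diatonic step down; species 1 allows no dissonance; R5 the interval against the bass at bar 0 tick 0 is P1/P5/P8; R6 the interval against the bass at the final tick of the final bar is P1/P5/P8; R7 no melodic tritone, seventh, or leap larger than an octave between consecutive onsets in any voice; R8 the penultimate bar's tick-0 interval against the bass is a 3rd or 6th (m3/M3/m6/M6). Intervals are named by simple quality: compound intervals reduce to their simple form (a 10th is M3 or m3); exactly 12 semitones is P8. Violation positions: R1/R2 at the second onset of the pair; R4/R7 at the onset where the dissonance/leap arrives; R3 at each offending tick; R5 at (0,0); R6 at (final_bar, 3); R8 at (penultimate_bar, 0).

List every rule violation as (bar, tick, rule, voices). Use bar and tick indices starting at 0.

(1, 0, R2, (0, 1))
(2, 0, R4, (0, 2))
(3, 0, R4, (0, 1))
(3, 0, R7, (1,))
(4, 0, R7, (1,))
(5, 0, R2, (1, 2))
(6, 0, R1, (1, 2))

bar 0: v0=D3 v1=D4 v2=A4 downbeat P5
bar 1: v0=C3 v1=G3 v2=E4 downbeat M3
bar 2: v0=D3 v1=B3 v2=C4 downbeat m7
bar 3: v0=C3 v1=F3 v2=E4 downbeat M3
bar 4: v0=D3 v1=B3 v2=F4 downbeat m3
bar 5: v0=E3 v1=C4 v2=G4 downbeat m3
bar 6: v0=D3 v1=D4 v2=A4 downbeat P5
  -> R2 @ bar 1 tick 0 v(0, 1): D3/D4 P8 -> C3/G3 P5 similar
  -> R4 @ bar 2 tick 0 v(0, 2): D3/C4 m7 untreated
  -> R4 @ bar 3 tick 0 v(0, 1): C3/F3 P4 untreated
  -> R7 @ bar 3 tick 0 v(1,): B3->F3 leap 6st
  -> R7 @ bar 4 tick 0 v(1,): F3->B3 leap 6st
  -> R2 @ bar 5 tick 0 v(1, 2): B3/F4 TT -> C4/G4 P5 similar
  -> R1 @ bar 6 tick 0 v(1, 2): C4/G4 P5 -> D4/A4 P5 similar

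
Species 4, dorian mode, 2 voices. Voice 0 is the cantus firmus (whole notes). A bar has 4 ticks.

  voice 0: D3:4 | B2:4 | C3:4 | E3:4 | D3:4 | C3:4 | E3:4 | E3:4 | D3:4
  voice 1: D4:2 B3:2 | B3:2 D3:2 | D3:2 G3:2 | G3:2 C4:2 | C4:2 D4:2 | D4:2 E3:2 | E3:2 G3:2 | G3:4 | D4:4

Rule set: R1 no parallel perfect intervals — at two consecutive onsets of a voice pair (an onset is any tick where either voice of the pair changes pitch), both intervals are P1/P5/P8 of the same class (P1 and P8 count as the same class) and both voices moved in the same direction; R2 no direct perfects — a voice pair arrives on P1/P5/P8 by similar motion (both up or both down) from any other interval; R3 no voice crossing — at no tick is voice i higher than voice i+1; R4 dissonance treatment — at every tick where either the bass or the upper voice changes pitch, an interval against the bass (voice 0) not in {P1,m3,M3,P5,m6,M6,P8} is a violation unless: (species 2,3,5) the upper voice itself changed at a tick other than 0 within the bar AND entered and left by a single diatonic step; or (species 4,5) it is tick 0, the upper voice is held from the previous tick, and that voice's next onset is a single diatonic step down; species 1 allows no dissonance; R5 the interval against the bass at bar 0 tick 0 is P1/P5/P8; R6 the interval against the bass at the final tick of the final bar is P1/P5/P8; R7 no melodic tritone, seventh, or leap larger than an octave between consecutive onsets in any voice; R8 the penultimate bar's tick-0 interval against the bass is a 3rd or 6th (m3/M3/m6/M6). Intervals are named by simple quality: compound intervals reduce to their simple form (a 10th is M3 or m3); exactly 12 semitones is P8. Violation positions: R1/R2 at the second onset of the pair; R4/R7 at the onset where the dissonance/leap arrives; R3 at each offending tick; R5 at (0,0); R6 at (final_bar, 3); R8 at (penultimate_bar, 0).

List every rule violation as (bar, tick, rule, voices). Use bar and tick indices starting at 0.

(2, 0, R4, (0, 1))
(4, 0, R4, (0, 1))
(5, 0, R4, (0, 1))
(5, 2, R7, (1,))

bar 0: v0=D3 v1=D4 downbeat P8
bar 1: v0=B2 v1=B3 downbeat P8
bar 2: v0=C3 v1=D3 downbeat M2
bar 3: v0=E3 v1=G3 downbeat m3
bar 4: v0=D3 v1=C4 downbeat m7
bar 5: v0=C3 v1=D4 downbeat M2
bar 6: v0=E3 v1=E3 downbeat P1
bar 7: v0=E3 v1=G3 downbeat m3
bar 8: v0=D3 v1=D4 downbeat P8
  -> R4 @ bar 2 tick 0 v(0, 1): C3/D3 M2 untreated
  -> R4 @ bar 4 tick 0 v(0, 1): D3/C4 m7 untreated
  -> R4 @ bar 5 tick 0 v(0, 1): C3/D4 M2 untreated
  -> R7 @ bar 5 tick 2 v(1,): D4->E3 leap 10st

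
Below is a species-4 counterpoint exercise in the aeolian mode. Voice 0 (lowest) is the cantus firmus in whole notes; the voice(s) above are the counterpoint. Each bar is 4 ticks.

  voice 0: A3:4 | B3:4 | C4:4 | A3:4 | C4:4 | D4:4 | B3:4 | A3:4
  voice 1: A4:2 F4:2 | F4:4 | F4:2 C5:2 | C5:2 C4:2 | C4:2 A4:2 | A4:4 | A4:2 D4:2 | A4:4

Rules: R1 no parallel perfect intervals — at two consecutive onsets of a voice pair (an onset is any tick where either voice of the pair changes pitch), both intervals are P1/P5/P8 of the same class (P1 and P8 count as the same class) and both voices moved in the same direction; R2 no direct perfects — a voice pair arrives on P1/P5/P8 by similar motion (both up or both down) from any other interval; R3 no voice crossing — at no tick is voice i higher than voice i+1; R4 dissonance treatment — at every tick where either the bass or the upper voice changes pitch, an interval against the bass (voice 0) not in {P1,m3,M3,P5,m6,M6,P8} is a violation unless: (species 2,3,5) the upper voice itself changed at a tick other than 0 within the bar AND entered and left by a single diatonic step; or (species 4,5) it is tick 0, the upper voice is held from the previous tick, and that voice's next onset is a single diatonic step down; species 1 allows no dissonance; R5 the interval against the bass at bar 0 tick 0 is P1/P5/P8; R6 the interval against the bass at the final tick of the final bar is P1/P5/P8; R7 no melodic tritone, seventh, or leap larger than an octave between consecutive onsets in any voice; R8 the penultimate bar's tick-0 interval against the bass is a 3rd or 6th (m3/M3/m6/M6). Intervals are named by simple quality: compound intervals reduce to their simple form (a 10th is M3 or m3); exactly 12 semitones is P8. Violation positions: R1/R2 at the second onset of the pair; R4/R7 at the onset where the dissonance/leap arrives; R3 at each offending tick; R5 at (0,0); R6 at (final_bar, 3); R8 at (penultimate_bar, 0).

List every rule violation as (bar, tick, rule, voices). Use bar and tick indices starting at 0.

(1, 0, R4, (0, 1))
(2, 0, R4, (0, 1))
(6, 0, R4, (0, 1))
(6, 0, R8, (0, 1))

bar 0: v0=A3 v1=A4 downbeat P8
bar 1: v0=B3 v1=F4 downbeat TT
bar 2: v0=C4 v1=F4 downbeat P4
bar 3: v0=A3 v1=C5 downbeat m3
bar 4: v0=C4 v1=C4 downbeat P1
bar 5: v0=D4 v1=A4 downbeat P5
bar 6: v0=B3 v1=A4 downbeat m7
bar 7: v0=A3 v1=A4 downbeat P8
  -> R4 @ bar 1 tick 0 v(0, 1): B3/F4 TT untreated
  -> R4 @ bar 2 tick 0 v(0, 1): C4/F4 P4 untreated
  -> R4 @ bar 6 tick 0 v(0, 1): B3/A4 m7 untreated
  -> R8 @ bar 6 tick 0 v(0, 1): penult m7 not 3rd/6th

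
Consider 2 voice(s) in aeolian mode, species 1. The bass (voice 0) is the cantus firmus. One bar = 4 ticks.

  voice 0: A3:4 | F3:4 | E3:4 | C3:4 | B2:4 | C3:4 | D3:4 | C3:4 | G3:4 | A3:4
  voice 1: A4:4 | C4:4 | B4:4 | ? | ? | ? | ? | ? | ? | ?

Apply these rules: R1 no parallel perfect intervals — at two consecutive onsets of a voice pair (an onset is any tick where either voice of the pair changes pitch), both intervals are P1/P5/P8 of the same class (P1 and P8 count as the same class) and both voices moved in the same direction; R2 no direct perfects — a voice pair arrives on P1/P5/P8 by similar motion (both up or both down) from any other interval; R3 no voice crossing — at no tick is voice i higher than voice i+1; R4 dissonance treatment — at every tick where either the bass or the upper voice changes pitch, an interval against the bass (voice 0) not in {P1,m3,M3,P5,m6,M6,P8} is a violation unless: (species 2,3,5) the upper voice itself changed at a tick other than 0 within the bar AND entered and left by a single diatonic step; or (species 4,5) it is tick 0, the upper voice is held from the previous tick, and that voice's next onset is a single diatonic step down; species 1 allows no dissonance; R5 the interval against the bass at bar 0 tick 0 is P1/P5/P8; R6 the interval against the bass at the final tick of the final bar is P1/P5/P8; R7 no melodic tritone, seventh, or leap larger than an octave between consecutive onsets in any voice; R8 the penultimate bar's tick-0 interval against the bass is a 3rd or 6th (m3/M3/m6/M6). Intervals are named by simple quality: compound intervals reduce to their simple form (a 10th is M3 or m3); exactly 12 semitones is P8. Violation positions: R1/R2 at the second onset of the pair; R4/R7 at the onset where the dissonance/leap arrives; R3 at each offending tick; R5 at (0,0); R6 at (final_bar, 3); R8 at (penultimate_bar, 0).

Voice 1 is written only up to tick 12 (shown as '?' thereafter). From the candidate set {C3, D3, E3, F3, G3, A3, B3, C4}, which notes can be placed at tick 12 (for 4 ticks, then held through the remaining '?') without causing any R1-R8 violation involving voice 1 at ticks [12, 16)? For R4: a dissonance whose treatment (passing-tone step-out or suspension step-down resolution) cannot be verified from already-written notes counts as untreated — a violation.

C3: violates R2,R7
D3: violates R4,R7
E3: violates R7
F3: violates R4,R7
G3: violates R1,R7
A3: violates R7
B3: violates R4
C4: violates R2,R7

{}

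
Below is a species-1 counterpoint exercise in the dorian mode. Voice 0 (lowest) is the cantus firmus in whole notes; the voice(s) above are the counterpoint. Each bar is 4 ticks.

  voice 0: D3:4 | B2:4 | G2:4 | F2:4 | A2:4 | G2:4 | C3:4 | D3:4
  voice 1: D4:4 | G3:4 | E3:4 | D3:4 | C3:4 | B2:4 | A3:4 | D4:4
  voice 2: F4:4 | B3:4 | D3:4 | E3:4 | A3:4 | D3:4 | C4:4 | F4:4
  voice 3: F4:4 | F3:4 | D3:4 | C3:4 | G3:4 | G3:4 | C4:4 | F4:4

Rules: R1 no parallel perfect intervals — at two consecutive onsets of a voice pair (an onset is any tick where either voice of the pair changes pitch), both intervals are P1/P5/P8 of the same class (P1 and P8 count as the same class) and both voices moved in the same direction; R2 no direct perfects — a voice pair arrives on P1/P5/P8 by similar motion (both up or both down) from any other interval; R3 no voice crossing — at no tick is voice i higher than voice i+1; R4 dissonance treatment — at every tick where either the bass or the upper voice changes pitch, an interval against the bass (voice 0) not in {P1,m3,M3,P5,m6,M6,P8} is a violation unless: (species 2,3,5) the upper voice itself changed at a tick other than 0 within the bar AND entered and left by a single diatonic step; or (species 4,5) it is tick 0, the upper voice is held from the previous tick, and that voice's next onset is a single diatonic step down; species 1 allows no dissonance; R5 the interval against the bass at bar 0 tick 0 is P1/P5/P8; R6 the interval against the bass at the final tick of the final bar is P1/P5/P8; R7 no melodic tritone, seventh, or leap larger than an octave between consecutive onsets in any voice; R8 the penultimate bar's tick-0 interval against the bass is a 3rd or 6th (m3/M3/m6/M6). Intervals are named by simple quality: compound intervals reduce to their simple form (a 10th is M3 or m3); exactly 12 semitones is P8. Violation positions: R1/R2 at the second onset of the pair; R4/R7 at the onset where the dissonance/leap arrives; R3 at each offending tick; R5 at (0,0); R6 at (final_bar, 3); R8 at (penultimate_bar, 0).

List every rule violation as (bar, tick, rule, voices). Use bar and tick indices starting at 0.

(0, 0, R5, (0, 2))
(0, 0, R5, (0, 3))
(1, 0, R2, (0, 2))
(1, 0, R3, (2, 3))
(1, 0, R4, (0, 3))
(1, 0, R7, (2,))
(1, 1, R3, (2, 3))
(1, 2, R3, (2, 3))
(1, 3, R3, (2, 3))
(2, 0, R2, (0, 2))
(2, 0, R2, (0, 3))
(2, 0, R2, (2, 3))
(2, 0, R3, (1, 2))
(2, 1, R3, (1, 2))
(2, 2, R3, (1, 2))
(2, 3, R3, (1, 2))
(3, 0, R1, (0, 3))
(3, 0, R3, (2, 3))
(3, 0, R4, (0, 2))
(3, 1, R3, (2, 3))
(3, 2, R3, (2, 3))
(3, 3, R3, (2, 3))
(4, 0, R2, (0, 2))
(4, 0, R3, (2, 3))
(4, 0, R4, (0, 3))
(4, 1, R3, (2, 3))
(4, 2, R3, (2, 3))
(4, 3, R3, (2, 3))
(5, 0, R2, (0, 2))
(6, 0, R1, (0, 3))
(6, 0, R2, (0, 2))
(6, 0, R2, (2, 3))
(6, 0, R7, (1,))
(6, 0, R7, (2,))
(6, 0, R8, (0, 2))
(6, 0, R8, (0, 3))
(7, 0, R1, (2, 3))
(7, 0, R2, (0, 1))
(7, 3, R6, (0, 2))
(7, 3, R6, (0, 3))

bar 0: v0=D3 v1=D4 v2=F4 v3=F4 downbeat m3
bar 1: v0=B2 v1=G3 v2=B3 v3=F3 downbeat TT
bar 2: v0=G2 v1=E3 v2=D3 v3=D3 downbeat P5
bar 3: v0=F2 v1=D3 v2=E3 v3=C3 downbeat P5
bar 4: v0=A2 v1=C3 v2=A3 v3=G3 downbeat m7
bar 5: v0=G2 v1=B2 v2=D3 v3=G3 downbeat P8
bar 6: v0=C3 v1=A3 v2=C4 v3=C4 downbeat P8
bar 7: v0=D3 v1=D4 v2=F4 v3=F4 downbeat m3
  -> R5 @ bar 0 tick 0 v(0, 2): opens on m3
  -> R5 @ bar 0 tick 0 v(0, 3): opens on m3
  -> R2 @ bar 1 tick 0 v(0, 2): D3/F4 m3 -> B2/B3 P8 similar
  -> R3 @ bar 1 tick 0 v(2, 3): B3 above F3
  -> R4 @ bar 1 tick 0 v(0, 3): B2/F3 TT untreated
  -> R7 @ bar 1 tick 0 v(2,): F4->B3 leap 6st
  -> R3 @ bar 1 tick 1 v(2, 3): B3 above F3
  -> R3 @ bar 1 tick 2 v(2, 3): B3 above F3
  -> R3 @ bar 1 tick 3 v(2, 3): B3 above F3
  -> R2 @ bar 2 tick 0 v(0, 2): B2/B3 P8 -> G2/D3 P5 similar
  -> R2 @ bar 2 tick 0 v(0, 3): B2/F3 TT -> G2/D3 P5 similar
  -> R2 @ bar 2 tick 0 v(2, 3): B3/F3 TT -> D3/D3 P1 similar
  -> R3 @ bar 2 tick 0 v(1, 2): E3 above D3
  -> R3 @ bar 2 tick 1 v(1, 2): E3 above D3
  -> R3 @ bar 2 tick 2 v(1, 2): E3 above D3
  -> R3 @ bar 2 tick 3 v(1, 2): E3 above D3
  -> R1 @ bar 3 tick 0 v(0, 3): G2/D3 P5 -> F2/C3 P5 similar
  -> R3 @ bar 3 tick 0 v(2, 3): E3 above C3
  -> R4 @ bar 3 tick 0 v(0, 2): F2/E3 M7 untreated
  -> R3 @ bar 3 tick 1 v(2, 3): E3 above C3
  -> R3 @ bar 3 tick 2 v(2, 3): E3 above C3
  -> R3 @ bar 3 tick 3 v(2, 3): E3 above C3
  -> R2 @ bar 4 tick 0 v(0, 2): F2/E3 M7 -> A2/A3 P8 similar
  -> R3 @ bar 4 tick 0 v(2, 3): A3 above G3
  -> R4 @ bar 4 tick 0 v(0, 3): A2/G3 m7 untreated
  -> R3 @ bar 4 tick 1 v(2, 3): A3 above G3
  -> R3 @ bar 4 tick 2 v(2, 3): A3 above G3
  -> R3 @ bar 4 tick 3 v(2, 3): A3 above G3
  -> R2 @ bar 5 tick 0 v(0, 2): A2/A3 P8 -> G2/D3 P5 similar
  -> R1 @ bar 6 tick 0 v(0, 3): G2/G3 P8 -> C3/C4 P8 similar
  -> R2 @ bar 6 tick 0 v(0, 2): G2/D3 P5 -> C3/C4 P8 similar
  -> R2 @ bar 6 tick 0 v(2, 3): D3/G3 P4 -> C4/C4 P1 similar
  -> R7 @ bar 6 tick 0 v(1,): B2->A3 leap 10st
  -> R7 @ bar 6 tick 0 v(2,): D3->C4 leap 10st
  -> R8 @ bar 6 tick 0 v(0, 2): penult P8 not 3rd/6th
  -> R8 @ bar 6 tick 0 v(0, 3): penult P8 not 3rd/6th
  -> R1 @ bar 7 tick 0 v(2, 3): C4/C4 P1 -> F4/F4 P1 similar
  -> R2 @ bar 7 tick 0 v(0, 1): C3/A3 M6 -> D3/D4 P8 similar
  -> R6 @ bar 7 tick 3 v(0, 2): closes on m3
  -> R6 @ bar 7 tick 3 v(0, 3): closes on m3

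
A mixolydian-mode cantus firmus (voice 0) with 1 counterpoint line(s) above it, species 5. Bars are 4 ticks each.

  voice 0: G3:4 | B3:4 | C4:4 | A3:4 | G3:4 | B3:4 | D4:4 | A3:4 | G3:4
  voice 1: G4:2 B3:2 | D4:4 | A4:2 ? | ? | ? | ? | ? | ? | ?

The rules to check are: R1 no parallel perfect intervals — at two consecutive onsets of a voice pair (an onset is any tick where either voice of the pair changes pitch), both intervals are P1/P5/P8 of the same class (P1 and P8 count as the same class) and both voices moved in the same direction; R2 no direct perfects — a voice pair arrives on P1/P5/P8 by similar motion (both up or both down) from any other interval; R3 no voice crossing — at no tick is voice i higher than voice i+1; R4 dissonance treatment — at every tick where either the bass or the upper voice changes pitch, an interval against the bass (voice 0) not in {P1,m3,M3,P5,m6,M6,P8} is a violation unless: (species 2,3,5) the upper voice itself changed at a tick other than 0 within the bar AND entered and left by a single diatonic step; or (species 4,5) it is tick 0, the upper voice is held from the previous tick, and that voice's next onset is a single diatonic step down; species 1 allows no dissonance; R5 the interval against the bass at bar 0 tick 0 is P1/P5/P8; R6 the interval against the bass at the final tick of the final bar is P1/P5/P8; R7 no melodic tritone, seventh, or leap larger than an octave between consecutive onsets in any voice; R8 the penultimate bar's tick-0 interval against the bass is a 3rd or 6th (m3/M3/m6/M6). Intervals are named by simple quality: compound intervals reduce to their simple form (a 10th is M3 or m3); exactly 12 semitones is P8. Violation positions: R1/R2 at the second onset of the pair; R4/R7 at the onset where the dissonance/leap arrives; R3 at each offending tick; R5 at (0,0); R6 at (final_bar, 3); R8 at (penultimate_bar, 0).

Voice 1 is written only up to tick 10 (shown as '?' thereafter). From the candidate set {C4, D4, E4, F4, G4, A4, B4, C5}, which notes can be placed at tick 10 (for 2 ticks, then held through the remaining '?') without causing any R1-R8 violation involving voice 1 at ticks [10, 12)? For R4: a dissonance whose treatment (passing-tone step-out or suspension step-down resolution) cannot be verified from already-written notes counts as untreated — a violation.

C4: legal
D4: violates R4
E4: legal
F4: violates R4
G4: legal
A4: legal
B4: violates R4
C5: legal

{A4, C4, C5, E4, G4}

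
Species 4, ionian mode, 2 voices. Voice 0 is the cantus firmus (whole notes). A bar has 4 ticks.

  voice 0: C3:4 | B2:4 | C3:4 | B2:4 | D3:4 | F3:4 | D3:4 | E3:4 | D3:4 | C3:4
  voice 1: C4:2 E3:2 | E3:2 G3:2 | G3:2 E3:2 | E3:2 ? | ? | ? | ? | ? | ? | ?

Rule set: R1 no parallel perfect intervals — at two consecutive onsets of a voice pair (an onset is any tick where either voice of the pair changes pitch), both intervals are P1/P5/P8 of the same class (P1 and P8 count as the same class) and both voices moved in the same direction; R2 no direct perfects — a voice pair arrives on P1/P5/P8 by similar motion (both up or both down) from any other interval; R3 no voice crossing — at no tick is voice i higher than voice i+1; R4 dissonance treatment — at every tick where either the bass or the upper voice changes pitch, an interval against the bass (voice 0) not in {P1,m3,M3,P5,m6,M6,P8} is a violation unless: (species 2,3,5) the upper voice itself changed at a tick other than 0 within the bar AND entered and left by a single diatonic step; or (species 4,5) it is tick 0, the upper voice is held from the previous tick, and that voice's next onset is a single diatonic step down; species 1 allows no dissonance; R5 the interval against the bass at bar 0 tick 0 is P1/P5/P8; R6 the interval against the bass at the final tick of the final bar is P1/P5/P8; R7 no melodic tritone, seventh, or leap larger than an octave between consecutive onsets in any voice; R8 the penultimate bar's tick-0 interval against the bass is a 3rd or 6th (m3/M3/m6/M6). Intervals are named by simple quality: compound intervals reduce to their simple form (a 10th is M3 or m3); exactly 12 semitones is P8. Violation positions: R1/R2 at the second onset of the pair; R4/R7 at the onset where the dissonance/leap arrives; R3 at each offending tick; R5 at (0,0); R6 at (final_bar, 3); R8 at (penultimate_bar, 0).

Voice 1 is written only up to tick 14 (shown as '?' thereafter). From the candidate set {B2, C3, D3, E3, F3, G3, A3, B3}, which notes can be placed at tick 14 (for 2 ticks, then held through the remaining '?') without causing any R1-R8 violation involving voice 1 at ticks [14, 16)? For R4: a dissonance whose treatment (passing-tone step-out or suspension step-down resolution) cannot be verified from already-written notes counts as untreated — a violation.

{B2, B3, D3, E3, G3}

B2: legal
C3: violates R4
D3: legal
E3: legal
F3: violates R4
G3: legal
A3: violates R4
B3: legal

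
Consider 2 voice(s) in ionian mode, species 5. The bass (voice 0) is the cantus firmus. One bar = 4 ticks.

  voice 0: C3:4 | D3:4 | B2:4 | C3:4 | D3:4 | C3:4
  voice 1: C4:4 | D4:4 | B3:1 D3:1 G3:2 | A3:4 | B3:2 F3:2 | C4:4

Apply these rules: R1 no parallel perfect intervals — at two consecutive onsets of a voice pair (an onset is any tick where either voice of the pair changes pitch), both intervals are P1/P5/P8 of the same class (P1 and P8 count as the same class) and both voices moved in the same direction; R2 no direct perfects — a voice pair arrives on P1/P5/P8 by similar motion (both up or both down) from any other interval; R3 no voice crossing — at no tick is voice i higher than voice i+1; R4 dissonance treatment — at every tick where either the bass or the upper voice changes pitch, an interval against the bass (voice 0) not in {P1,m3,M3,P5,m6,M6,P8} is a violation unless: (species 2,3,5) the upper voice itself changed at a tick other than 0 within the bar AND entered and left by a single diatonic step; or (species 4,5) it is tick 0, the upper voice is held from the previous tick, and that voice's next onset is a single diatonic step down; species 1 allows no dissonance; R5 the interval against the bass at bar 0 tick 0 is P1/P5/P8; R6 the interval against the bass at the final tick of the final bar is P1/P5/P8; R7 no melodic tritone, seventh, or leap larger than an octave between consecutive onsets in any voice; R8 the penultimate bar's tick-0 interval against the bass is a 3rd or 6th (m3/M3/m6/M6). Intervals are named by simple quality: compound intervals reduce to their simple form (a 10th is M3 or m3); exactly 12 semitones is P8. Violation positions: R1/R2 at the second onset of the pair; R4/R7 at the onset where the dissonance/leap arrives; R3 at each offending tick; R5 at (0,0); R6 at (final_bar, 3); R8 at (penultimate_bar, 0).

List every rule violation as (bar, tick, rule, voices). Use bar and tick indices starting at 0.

bar 0: v0=C3 v1=C4 downbeat P8
bar 1: v0=D3 v1=D4 downbeat P8
bar 2: v0=B2 v1=B3 downbeat P8
bar 3: v0=C3 v1=A3 downbeat M6
bar 4: v0=D3 v1=B3 downbeat M6
bar 5: v0=C3 v1=C4 downbeat P8
  -> R1 @ bar 1 tick 0 v(0, 1): C3/C4 P8 -> D3/D4 P8 similar
  -> R1 @ bar 2 tick 0 v(0, 1): D3/D4 P8 -> B2/B3 P8 similar
  -> R7 @ bar 4 tick 2 v(1,): B3->F3 leap 6st

(1, 0, R1, (0, 1))
(2, 0, R1, (0, 1))
(4, 2, R7, (1,))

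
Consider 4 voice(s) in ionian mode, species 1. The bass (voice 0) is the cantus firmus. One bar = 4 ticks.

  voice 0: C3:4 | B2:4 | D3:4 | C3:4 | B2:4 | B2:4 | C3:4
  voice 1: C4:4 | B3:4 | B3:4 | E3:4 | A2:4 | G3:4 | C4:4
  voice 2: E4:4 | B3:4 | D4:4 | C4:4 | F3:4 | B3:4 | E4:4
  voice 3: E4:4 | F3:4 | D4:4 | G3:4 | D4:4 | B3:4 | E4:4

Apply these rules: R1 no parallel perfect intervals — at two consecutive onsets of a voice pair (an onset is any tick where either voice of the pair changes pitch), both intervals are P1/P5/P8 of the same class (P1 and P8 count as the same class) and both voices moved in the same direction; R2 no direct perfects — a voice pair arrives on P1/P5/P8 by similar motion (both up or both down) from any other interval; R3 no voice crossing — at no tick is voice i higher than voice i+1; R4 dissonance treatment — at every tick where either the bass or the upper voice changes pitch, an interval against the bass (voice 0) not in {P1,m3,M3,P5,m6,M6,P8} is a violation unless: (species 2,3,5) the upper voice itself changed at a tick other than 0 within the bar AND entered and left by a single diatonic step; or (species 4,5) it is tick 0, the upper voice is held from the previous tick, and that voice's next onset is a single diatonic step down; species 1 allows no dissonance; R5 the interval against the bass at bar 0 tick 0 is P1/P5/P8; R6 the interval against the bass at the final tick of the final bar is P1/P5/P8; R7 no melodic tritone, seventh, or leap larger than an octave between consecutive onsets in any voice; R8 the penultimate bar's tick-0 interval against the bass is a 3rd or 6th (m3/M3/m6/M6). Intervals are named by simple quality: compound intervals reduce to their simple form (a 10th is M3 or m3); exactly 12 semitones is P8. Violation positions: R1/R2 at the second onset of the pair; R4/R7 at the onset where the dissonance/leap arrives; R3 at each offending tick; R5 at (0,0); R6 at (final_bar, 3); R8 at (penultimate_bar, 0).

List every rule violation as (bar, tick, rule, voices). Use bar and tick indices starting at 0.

bar 0: v0=C3 v1=C4 v2=E4 v3=E4 downbeat M3
bar 1: v0=B2 v1=B3 v2=B3 v3=F3 downbeat TT
bar 2: v0=D3 v1=B3 v2=D4 v3=D4 downbeat P8
bar 3: v0=C3 v1=E3 v2=C4 v3=G3 downbeat P5
bar 4: v0=B2 v1=A2 v2=F3 v3=D4 downbeat m3
bar 5: v0=B2 v1=G3 v2=B3 v3=B3 downbeat P8
bar 6: v0=C3 v1=C4 v2=E4 v3=E4 downbeat M3
  -> R5 @ bar 0 tick 0 v(0, 2): opens on M3
  -> R5 @ bar 0 tick 0 v(0, 3): opens on M3
  -> R1 @ bar 1 tick 0 v(0, 1): C3/C4 P8 -> B2/B3 P8 similar
  -> R2 @ bar 1 tick 0 v(0, 2): C3/E4 M3 -> B2/B3 P8 similar
  -> R2 @ bar 1 tick 0 v(1, 2): C4/E4 M3 -> B3/B3 P1 similar
  -> R3 @ bar 1 tick 0 v(2, 3): B3 above F3
  -> R4 @ bar 1 tick 0 v(0, 3): B2/F3 TT untreated
  -> R7 @ bar 1 tick 0 v(3,): E4->F3 leap 11st
  -> R3 @ bar 1 tick 1 v(2, 3): B3 above F3
  -> R3 @ bar 1 tick 2 v(2, 3): B3 above F3
  -> R3 @ bar 1 tick 3 v(2, 3): B3 above F3
  -> R1 @ bar 2 tick 0 v(0, 2): B2/B3 P8 -> D3/D4 P8 similar
  -> R2 @ bar 2 tick 0 v(0, 3): B2/F3 TT -> D3/D4 P8 similar
  -> R2 @ bar 2 tick 0 v(2, 3): B3/F3 TT -> D4/D4 P1 similar
  -> R1 @ bar 3 tick 0 v(0, 2): D3/D4 P8 -> C3/C4 P8 similar
  -> R2 @ bar 3 tick 0 v(0, 3): D3/D4 P8 -> C3/G3 P5 similar
  -> R3 @ bar 3 tick 0 v(2, 3): C4 above G3
  -> R3 @ bar 3 tick 1 v(2, 3): C4 above G3
  -> R3 @ bar 3 tick 2 v(2, 3): C4 above G3
  -> R3 @ bar 3 tick 3 v(2, 3): C4 above G3
  -> R3 @ bar 4 tick 0 v(0, 1): B2 above A2
  -> R4 @ bar 4 tick 0 v(0, 1): B2/A2 M2 untreated
  -> R4 @ bar 4 tick 0 v(0, 2): B2/F3 TT untreated
  -> R3 @ bar 4 tick 1 v(0, 1): B2 above A2
  -> R3 @ bar 4 tick 2 v(0, 1): B2 above A2
  -> R3 @ bar 4 tick 3 v(0, 1): B2 above A2
  -> R7 @ bar 5 tick 0 v(1,): A2->G3 leap 10st
  -> R7 @ bar 5 tick 0 v(2,): F3->B3 leap 6st
  -> R8 @ bar 5 tick 0 v(0, 2): penult P8 not 3rd/6th
  -> R8 @ bar 5 tick 0 v(0, 3): penult P8 not 3rd/6th
  -> R1 @ bar 6 tick 0 v(2, 3): B3/B3 P1 -> E4/E4 P1 similar
  -> R2 @ bar 6 tick 0 v(0, 1): B2/G3 m6 -> C3/C4 P8 similar
  -> R6 @ bar 6 tick 3 v(0, 2): closes on M3
  -> R6 @ bar 6 tick 3 v(0, 3): closes on M3

(0, 0, R5, (0, 2))
(0, 0, R5, (0, 3))
(1, 0, R1, (0, 1))
(1, 0, R2, (0, 2))
(1, 0, R2, (1, 2))
(1, 0, R3, (2, 3))
(1, 0, R4, (0, 3))
(1, 0, R7, (3,))
(1, 1, R3, (2, 3))
(1, 2, R3, (2, 3))
(1, 3, R3, (2, 3))
(2, 0, R1, (0, 2))
(2, 0, R2, (0, 3))
(2, 0, R2, (2, 3))
(3, 0, R1, (0, 2))
(3, 0, R2, (0, 3))
(3, 0, R3, (2, 3))
(3, 1, R3, (2, 3))
(3, 2, R3, (2, 3))
(3, 3, R3, (2, 3))
(4, 0, R3, (0, 1))
(4, 0, R4, (0, 1))
(4, 0, R4, (0, 2))
(4, 1, R3, (0, 1))
(4, 2, R3, (0, 1))
(4, 3, R3, (0, 1))
(5, 0, R7, (1,))
(5, 0, R7, (2,))
(5, 0, R8, (0, 2))
(5, 0, R8, (0, 3))
(6, 0, R1, (2, 3))
(6, 0, R2, (0, 1))
(6, 3, R6, (0, 2))
(6, 3, R6, (0, 3))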